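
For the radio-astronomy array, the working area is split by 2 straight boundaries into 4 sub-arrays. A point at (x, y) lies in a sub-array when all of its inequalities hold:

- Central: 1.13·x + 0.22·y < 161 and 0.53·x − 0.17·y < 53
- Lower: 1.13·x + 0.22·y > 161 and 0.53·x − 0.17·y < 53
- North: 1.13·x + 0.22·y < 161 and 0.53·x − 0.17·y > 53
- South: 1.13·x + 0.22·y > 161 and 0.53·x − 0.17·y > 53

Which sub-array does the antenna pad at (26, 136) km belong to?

Central

1.13·26 + 0.22·136 = 59.300, which is < 161
0.53·26 − 0.17·136 = -9.340, which is < 53
This sign pattern matches Central.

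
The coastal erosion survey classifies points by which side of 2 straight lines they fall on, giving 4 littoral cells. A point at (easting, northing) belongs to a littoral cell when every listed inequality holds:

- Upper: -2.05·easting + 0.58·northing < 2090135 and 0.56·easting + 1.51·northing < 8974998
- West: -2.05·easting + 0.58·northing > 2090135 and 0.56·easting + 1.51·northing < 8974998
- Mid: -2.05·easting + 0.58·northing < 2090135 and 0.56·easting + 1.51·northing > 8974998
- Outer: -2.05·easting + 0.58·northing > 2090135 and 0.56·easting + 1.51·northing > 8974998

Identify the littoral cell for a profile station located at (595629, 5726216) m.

Outer

-2.05·595629 + 0.58·5726216 = 2100165.830, which is > 2090135
0.56·595629 + 1.51·5726216 = 8980138.400, which is > 8974998
This sign pattern matches Outer.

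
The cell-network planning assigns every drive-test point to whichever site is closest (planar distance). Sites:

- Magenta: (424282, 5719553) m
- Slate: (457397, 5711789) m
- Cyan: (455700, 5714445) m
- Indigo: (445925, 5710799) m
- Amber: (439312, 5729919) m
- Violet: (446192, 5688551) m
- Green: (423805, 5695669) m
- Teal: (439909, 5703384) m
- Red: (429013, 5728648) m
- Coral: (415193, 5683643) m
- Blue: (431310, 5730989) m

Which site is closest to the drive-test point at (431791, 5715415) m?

Magenta

Squared distances to each site:
Magenta: 73508125.000; Slate: 668815112.000; Cyan: 572581181.000; Indigo: 221077412.000; Amber: 266931457.000; Violet: 929063297.000; Green: 453680712.000; Teal: 210646885.000; Red: 182829573.000; Coral: 1284953588.000; Blue: 242780837.000.
Minimum at Magenta.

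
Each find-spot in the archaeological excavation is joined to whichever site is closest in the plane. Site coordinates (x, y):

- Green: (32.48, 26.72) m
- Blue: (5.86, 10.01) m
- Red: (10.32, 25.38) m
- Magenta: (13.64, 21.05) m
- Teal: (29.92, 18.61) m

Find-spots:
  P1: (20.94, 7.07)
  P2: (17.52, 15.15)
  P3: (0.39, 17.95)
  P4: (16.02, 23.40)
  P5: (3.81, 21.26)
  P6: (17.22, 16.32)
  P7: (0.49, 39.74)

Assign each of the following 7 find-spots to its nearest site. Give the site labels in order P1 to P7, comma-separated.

Teal, Magenta, Blue, Magenta, Red, Magenta, Red

P1 → Teal (d²=213.81)
P2 → Magenta (d²=49.86)
P3 → Blue (d²=92.96)
P4 → Magenta (d²=11.19)
P5 → Red (d²=59.35)
P6 → Magenta (d²=35.19)
P7 → Red (d²=302.84)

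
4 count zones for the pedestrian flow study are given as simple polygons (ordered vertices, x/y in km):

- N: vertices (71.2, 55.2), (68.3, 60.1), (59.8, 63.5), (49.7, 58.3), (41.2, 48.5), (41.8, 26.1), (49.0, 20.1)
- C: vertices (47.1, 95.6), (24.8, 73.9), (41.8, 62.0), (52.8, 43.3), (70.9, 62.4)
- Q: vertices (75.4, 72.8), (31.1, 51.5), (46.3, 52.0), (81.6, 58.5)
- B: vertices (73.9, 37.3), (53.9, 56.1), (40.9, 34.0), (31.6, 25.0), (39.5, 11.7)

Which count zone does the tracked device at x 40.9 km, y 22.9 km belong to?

Cast a ray rightward from (40.9, 22.9). For each polygon, the edges (by vertex number in listed order) whose endpoints lie on opposite sides of y = 22.9, where each meets that height, and whether that is right or left of the point:
N: 6–7 at x≈45.64 (right), 7–1 at x≈50.77 (right) → 2 crossings.
C: no edge straddles that height → 0 crossings.
Q: no edge straddles that height → 0 crossings.
B: 4–5 at x≈32.85 (left), 5–1 at x≈54.55 (right) → 1 crossing.
Only B has an odd count, so the point is inside B.

B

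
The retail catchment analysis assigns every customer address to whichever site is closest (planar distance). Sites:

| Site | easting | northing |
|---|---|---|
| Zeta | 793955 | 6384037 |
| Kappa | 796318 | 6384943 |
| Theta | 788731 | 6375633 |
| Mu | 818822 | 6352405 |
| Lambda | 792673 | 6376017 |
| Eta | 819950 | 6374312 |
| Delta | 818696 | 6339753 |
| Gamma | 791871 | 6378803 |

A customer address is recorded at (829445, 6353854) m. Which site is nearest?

Mu

Squared distances to each site:
Zeta: 2170553589.000; Kappa: 2063924050.000; Theta: 2131954637.000; Mu: 114947730.000; Lambda: 1843378553.000; Eta: 508684789.000; Delta: 314379202.000; Gamma: 2034258077.000.
Minimum at Mu.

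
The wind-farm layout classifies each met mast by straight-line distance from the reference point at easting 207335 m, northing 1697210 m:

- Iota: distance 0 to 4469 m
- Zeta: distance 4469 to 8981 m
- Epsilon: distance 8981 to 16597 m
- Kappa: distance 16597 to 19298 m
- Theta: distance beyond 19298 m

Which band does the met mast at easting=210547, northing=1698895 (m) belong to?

Iota

Distance = √((210547−207335)² + (1698895−1697210)²) = √(10316944.000 + 2839225.000) = 3627.143 m.
0 ≤ 3627.143 < 4469 → Iota.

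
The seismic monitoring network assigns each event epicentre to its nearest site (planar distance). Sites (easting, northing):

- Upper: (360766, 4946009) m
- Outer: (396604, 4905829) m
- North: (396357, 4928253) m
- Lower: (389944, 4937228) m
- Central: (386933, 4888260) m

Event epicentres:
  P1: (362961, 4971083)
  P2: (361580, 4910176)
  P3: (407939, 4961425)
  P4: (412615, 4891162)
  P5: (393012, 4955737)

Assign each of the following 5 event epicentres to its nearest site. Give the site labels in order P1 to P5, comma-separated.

P1 → Upper (d²=633523501.00)
P2 → Central (d²=1123085665.00)
P3 → Lower (d²=909314834.00)
P4 → Outer (d²=471473010.00)
P5 → Lower (d²=351995705.00)

Upper, Central, Lower, Outer, Lower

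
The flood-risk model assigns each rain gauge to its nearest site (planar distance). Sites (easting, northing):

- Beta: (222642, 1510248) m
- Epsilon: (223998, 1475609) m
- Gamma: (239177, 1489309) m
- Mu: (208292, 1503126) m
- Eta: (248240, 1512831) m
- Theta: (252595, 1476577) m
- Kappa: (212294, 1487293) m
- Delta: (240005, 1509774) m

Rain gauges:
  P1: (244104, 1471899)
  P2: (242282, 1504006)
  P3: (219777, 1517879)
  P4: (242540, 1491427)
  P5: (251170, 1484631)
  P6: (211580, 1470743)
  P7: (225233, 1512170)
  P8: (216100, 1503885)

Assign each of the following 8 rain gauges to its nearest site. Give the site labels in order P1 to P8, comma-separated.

P1 → Theta (d²=93980765.00)
P2 → Delta (d²=38454553.00)
P3 → Beta (d²=66440386.00)
P4 → Gamma (d²=15795693.00)
P5 → Theta (d²=66897541.00)
P6 → Epsilon (d²=177884680.00)
P7 → Beta (d²=10407365.00)
P8 → Mu (d²=61540945.00)

Theta, Delta, Beta, Gamma, Theta, Epsilon, Beta, Mu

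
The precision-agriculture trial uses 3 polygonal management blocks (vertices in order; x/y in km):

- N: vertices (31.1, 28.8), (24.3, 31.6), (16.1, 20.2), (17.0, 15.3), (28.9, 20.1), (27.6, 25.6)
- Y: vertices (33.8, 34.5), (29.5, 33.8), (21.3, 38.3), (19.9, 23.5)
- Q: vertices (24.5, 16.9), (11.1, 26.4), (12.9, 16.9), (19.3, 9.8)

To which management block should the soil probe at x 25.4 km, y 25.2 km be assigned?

Cast a ray rightward from (25.4, 25.2). For each polygon, the edges (by vertex number in listed order) whose endpoints lie on opposite sides of y = 25.2, where each meets that height, and whether that is right or left of the point:
N: 2–3 at x≈19.70 (left), 5–6 at x≈27.69 (right) → 1 crossing.
Y: 3–4 at x≈20.06 (left), 4–1 at x≈22.05 (left) → 0 crossings.
Q: 1–2 at x≈12.79 (left), 2–3 at x≈11.33 (left) → 0 crossings.
Only N has an odd count, so the point is inside N.

N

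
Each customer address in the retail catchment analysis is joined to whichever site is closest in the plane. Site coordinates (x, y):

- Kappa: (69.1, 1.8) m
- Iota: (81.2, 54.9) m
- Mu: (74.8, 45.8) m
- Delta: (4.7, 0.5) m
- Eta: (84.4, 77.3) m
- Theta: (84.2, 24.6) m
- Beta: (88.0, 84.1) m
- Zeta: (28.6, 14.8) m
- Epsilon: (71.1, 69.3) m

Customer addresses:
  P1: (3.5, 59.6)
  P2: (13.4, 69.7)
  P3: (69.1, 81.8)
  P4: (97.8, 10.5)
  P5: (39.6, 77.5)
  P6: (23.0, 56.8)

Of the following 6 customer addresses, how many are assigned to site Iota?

0

P1 → Zeta
P2 → Zeta
P3 → Epsilon
P4 → Theta
P5 → Epsilon
P6 → Zeta
0 of the 6 go to Iota.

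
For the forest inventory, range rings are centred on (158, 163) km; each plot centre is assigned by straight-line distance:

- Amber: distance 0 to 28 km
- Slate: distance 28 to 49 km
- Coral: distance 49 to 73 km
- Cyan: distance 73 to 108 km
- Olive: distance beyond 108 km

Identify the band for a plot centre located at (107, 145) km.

Coral

Distance = √((107−158)² + (145−163)²) = √(2601.000 + 324.000) = 54.083 km.
49 ≤ 54.083 < 73 → Coral.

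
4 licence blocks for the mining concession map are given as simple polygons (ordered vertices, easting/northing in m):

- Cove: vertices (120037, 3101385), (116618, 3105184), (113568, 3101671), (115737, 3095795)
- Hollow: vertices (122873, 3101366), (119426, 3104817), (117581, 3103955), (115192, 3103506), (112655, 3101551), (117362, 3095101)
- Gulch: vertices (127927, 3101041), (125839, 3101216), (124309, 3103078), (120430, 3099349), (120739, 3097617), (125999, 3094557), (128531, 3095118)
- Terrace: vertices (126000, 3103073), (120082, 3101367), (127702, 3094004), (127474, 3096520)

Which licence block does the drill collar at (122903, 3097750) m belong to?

Gulch

Cast a ray rightward from (122903, 3097750). For each polygon, the edges (by vertex number in listed order) whose endpoints lie on opposite sides of northing = 3097750, where each meets that height, and whether that is right or left of the point:
Cove: 3–4 at easting≈115015.4 (left), 4–1 at easting≈117240.8 (left) → 0 crossings.
Hollow: 5–6 at easting≈115428.8 (left), 6–1 at easting≈119692.2 (left) → 0 crossings.
Gulch: 4–5 at easting≈120715.3 (left), 7–1 at easting≈128262.6 (right) → 1 crossing.
Terrace: 2–3 at easting≈123825.2 (right), 4–1 at easting≈127197.3 (right) → 2 crossings.
Only Gulch has an odd count, so the point is inside Gulch.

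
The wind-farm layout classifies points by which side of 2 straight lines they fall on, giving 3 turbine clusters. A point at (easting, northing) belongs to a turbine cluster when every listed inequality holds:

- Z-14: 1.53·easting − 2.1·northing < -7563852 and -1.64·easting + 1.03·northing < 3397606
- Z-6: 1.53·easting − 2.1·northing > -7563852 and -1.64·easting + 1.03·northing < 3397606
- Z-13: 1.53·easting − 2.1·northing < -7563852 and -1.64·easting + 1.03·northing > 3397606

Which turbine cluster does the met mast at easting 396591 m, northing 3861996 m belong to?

Z-6

1.53·396591 − 2.1·3861996 = -7503407.370, which is > -7563852
-1.64·396591 + 1.03·3861996 = 3327446.640, which is < 3397606
This sign pattern matches Z-6.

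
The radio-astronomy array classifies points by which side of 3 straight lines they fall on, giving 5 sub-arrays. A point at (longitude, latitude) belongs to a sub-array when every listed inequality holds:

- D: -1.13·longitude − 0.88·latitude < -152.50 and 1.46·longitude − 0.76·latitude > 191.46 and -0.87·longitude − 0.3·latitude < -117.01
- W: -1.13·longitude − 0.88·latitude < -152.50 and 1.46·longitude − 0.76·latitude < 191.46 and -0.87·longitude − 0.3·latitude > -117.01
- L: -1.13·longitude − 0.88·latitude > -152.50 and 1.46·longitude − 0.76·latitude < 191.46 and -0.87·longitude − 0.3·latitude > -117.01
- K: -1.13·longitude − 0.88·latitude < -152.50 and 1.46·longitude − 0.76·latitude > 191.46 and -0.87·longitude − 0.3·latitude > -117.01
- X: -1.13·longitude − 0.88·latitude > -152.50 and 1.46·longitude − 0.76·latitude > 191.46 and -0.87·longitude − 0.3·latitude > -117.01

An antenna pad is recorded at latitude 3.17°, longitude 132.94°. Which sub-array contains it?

K

-1.13·132.94 − 0.88·3.17 = -153.012, which is < -152.50
1.46·132.94 − 0.76·3.17 = 191.683, which is > 191.46
-0.87·132.94 − 0.3·3.17 = -116.609, which is > -117.01
This sign pattern matches K.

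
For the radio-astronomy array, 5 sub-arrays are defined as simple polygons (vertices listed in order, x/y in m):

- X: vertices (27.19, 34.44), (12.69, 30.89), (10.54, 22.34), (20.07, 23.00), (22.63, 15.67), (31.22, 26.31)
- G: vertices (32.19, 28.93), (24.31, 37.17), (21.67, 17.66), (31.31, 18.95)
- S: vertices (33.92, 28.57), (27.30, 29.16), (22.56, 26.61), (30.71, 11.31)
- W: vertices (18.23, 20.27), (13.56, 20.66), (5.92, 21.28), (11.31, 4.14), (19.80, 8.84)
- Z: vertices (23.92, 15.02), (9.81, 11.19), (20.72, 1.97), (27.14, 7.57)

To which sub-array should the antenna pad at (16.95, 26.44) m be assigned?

X

Cast a ray rightward from (16.95, 26.44). For each polygon, the edges (by vertex number in listed order) whose endpoints lie on opposite sides of y = 26.44, where each meets that height, and whether that is right or left of the point:
X: 2–3 at x≈11.571 (left), 6–1 at x≈31.156 (right) → 1 crossing.
G: 2–3 at x≈22.858 (right), 4–1 at x≈31.970 (right) → 2 crossings.
S: 3–4 at x≈22.651 (right), 4–1 at x≈33.524 (right) → 2 crossings.
W: no edge straddles that height → 0 crossings.
Z: no edge straddles that height → 0 crossings.
Only X has an odd count, so the point is inside X.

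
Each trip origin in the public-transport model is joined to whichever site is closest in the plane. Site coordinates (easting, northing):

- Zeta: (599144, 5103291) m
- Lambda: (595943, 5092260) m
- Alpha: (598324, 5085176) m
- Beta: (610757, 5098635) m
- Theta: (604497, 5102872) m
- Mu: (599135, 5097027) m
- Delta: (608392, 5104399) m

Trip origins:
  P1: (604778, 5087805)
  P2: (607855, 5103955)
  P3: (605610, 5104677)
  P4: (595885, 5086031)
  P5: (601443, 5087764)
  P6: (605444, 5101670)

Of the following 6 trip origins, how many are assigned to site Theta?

P1 → Alpha
P2 → Delta
P3 → Theta
P4 → Alpha
P5 → Alpha
P6 → Theta
2 of the 6 go to Theta.

2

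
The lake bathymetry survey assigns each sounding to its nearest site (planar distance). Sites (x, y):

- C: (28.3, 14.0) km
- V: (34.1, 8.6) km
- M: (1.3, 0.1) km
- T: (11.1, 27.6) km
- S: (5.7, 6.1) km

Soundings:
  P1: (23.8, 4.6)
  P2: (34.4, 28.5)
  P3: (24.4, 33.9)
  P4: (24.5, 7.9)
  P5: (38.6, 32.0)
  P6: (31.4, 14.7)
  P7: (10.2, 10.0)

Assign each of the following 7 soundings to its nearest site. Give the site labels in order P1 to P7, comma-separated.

C, C, T, C, C, C, S

P1 → C (d²=108.61)
P2 → C (d²=247.46)
P3 → T (d²=216.58)
P4 → C (d²=51.65)
P5 → C (d²=430.09)
P6 → C (d²=10.10)
P7 → S (d²=35.46)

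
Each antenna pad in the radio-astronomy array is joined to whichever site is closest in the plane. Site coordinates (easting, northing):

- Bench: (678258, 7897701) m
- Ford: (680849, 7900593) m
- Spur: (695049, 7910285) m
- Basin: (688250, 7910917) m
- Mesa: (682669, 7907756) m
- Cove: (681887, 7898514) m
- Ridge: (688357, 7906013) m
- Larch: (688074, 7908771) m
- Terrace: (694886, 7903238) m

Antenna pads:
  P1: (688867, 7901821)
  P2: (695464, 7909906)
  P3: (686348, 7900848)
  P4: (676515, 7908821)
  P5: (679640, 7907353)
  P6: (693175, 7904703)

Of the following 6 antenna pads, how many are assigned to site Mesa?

2

P1 → Ridge
P2 → Spur
P3 → Cove
P4 → Mesa
P5 → Mesa
P6 → Terrace
2 of the 6 go to Mesa.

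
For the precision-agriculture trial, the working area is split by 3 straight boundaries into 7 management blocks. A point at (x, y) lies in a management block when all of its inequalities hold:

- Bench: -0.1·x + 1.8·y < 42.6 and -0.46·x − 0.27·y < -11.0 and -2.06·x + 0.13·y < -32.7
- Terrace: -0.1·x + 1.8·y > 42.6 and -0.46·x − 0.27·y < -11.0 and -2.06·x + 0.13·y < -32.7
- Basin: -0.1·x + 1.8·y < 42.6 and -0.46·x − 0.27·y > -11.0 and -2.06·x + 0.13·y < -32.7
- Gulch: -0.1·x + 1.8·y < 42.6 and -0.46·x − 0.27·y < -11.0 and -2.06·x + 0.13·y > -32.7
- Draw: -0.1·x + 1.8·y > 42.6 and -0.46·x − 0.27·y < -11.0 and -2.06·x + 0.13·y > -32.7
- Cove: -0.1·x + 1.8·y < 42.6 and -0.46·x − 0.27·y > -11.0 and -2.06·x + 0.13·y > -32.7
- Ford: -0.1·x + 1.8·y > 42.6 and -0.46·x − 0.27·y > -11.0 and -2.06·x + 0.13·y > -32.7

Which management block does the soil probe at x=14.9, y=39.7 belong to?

Draw

-0.1·14.9 + 1.8·39.7 = 69.970, which is > 42.6
-0.46·14.9 − 0.27·39.7 = -17.573, which is < -11.0
-2.06·14.9 + 0.13·39.7 = -25.533, which is > -32.7
This sign pattern matches Draw.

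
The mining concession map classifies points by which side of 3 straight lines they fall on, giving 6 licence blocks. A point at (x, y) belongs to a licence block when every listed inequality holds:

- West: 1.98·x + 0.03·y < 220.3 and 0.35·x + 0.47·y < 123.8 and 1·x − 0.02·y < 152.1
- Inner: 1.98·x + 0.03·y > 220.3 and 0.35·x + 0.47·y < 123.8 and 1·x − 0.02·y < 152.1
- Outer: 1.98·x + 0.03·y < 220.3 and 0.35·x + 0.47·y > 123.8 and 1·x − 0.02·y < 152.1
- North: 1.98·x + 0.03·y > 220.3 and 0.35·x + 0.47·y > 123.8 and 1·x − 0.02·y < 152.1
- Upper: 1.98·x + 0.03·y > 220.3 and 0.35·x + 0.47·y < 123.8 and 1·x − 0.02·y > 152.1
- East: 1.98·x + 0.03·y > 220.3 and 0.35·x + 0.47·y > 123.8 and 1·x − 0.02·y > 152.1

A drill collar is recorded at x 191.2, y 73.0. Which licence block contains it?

Upper

1.98·191.2 + 0.03·73.0 = 380.766, which is > 220.3
0.35·191.2 + 0.47·73.0 = 101.230, which is < 123.8
1·191.2 − 0.02·73.0 = 189.740, which is > 152.1
This sign pattern matches Upper.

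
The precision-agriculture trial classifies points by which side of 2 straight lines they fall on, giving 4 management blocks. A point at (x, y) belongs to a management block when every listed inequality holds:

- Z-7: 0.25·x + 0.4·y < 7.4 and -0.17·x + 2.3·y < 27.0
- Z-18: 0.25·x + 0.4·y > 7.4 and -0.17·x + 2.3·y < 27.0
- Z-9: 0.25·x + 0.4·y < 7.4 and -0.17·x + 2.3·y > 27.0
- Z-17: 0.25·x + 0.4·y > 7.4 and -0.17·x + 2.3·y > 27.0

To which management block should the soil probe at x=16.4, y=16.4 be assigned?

Z-17

0.25·16.4 + 0.4·16.4 = 10.660, which is > 7.4
-0.17·16.4 + 2.3·16.4 = 34.932, which is > 27.0
This sign pattern matches Z-17.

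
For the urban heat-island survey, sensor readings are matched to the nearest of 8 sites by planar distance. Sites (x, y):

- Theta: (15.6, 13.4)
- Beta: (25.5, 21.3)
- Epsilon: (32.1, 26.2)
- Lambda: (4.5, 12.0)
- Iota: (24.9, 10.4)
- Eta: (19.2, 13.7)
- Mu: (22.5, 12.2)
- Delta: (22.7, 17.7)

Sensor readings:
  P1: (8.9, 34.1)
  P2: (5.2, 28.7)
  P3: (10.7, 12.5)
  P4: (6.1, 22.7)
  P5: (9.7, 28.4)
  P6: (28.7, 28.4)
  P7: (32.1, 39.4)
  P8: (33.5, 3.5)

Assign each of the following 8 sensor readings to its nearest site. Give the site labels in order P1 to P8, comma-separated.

Beta, Lambda, Theta, Lambda, Theta, Epsilon, Epsilon, Iota

P1 → Beta (d²=439.40)
P2 → Lambda (d²=279.38)
P3 → Theta (d²=24.82)
P4 → Lambda (d²=117.05)
P5 → Theta (d²=259.81)
P6 → Epsilon (d²=16.40)
P7 → Epsilon (d²=174.24)
P8 → Iota (d²=121.57)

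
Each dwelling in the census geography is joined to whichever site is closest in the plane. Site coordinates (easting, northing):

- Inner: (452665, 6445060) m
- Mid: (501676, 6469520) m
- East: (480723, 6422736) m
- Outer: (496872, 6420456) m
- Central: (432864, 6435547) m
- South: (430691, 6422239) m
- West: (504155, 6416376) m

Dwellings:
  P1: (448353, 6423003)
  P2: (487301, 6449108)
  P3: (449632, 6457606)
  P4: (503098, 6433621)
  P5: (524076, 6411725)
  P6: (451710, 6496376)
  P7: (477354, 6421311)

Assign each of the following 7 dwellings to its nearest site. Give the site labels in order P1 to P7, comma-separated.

P1 → South (d²=312529940.00)
P2 → Mid (d²=623290369.00)
P3 → Inner (d²=166601205.00)
P4 → Outer (d²=212080301.00)
P5 → West (d²=418478042.00)
P6 → Inner (d²=2634243881.00)
P7 → East (d²=13380786.00)

South, Mid, Inner, Outer, West, Inner, East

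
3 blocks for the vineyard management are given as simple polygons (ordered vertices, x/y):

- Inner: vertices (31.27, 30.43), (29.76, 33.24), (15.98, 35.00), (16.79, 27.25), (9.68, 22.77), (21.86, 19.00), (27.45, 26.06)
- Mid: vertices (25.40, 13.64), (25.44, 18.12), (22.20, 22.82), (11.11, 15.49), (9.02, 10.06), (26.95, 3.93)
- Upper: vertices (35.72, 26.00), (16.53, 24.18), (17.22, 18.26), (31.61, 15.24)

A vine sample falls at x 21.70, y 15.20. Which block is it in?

Mid

Cast a ray rightward from (21.70, 15.20). For each polygon, the edges (by vertex number in listed order) whose endpoints lie on opposite sides of y = 15.20, where each meets that height, and whether that is right or left of the point:
Inner: no edge straddles that height → 0 crossings.
Mid: 1–2 at x≈25.414 (right), 4–5 at x≈10.998 (left) → 1 crossing.
Upper: no edge straddles that height → 0 crossings.
Only Mid has an odd count, so the point is inside Mid.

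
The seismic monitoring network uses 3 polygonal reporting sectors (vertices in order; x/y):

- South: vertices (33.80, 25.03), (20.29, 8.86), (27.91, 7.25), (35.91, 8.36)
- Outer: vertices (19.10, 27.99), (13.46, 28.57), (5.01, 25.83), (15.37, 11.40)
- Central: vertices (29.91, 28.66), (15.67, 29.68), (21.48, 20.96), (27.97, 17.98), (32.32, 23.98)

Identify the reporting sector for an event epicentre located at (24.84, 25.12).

Central

Cast a ray rightward from (24.84, 25.12). For each polygon, the edges (by vertex number in listed order) whose endpoints lie on opposite sides of y = 25.12, where each meets that height, and whether that is right or left of the point:
South: no edge straddles that height → 0 crossings.
Outer: 3–4 at x≈5.520 (left), 4–1 at x≈18.455 (left) → 0 crossings.
Central: 2–3 at x≈18.708 (left), 5–1 at x≈31.733 (right) → 1 crossing.
Only Central has an odd count, so the point is inside Central.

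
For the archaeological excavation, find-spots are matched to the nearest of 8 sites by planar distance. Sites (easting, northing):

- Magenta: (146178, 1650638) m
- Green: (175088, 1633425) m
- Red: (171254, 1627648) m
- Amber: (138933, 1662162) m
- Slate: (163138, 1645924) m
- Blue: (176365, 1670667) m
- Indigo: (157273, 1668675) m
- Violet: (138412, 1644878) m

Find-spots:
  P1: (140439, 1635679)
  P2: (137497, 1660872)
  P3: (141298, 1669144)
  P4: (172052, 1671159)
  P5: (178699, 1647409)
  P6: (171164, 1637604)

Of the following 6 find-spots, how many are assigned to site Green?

P1 → Violet
P2 → Amber
P3 → Amber
P4 → Blue
P5 → Green
P6 → Green
2 of the 6 go to Green.

2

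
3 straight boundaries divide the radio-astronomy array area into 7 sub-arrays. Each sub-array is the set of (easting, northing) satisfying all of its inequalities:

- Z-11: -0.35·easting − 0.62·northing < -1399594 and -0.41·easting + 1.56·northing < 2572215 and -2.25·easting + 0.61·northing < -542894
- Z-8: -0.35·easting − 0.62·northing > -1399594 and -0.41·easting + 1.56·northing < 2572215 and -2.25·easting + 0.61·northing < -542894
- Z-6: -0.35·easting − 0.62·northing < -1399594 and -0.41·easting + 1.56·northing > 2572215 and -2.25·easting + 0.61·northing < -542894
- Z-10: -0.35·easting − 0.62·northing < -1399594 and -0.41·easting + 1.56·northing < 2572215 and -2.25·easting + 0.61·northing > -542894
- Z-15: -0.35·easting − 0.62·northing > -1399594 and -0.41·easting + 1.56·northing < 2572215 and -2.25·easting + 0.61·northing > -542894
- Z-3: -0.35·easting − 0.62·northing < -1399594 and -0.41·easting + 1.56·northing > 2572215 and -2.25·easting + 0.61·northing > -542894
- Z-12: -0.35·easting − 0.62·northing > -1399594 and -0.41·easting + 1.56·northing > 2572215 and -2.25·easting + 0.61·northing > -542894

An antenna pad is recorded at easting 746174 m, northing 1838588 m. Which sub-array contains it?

-0.35·746174 − 0.62·1838588 = -1401085.460, which is < -1399594
-0.41·746174 + 1.56·1838588 = 2562265.940, which is < 2572215
-2.25·746174 + 0.61·1838588 = -557352.820, which is < -542894
This sign pattern matches Z-11.

Z-11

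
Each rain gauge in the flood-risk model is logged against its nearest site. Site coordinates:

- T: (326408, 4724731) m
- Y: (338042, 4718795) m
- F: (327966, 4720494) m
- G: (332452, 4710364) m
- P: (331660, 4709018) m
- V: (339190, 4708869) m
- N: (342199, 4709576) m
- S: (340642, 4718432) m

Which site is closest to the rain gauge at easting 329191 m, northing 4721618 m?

F

Squared distances to each site:
T: 17435858.000; Y: 86309530.000; F: 2764001.000; G: 137286637.000; P: 164855961.000; V: 262517002.000; N: 314217828.000; S: 141275997.000.
Minimum at F.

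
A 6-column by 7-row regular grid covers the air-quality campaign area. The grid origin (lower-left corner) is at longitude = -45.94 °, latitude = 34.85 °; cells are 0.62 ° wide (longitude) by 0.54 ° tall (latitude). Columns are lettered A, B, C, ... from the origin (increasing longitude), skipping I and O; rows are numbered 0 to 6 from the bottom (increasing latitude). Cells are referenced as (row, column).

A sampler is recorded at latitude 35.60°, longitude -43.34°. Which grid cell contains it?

(1, E)

Column index: ⌊(-43.34 − -45.94) / 0.62⌋ = ⌊4.194⌋ = 4 → column E
Row offset from origin: ⌊(35.60 − 34.85) / 0.54⌋ = ⌊1.389⌋ = 1 → row 1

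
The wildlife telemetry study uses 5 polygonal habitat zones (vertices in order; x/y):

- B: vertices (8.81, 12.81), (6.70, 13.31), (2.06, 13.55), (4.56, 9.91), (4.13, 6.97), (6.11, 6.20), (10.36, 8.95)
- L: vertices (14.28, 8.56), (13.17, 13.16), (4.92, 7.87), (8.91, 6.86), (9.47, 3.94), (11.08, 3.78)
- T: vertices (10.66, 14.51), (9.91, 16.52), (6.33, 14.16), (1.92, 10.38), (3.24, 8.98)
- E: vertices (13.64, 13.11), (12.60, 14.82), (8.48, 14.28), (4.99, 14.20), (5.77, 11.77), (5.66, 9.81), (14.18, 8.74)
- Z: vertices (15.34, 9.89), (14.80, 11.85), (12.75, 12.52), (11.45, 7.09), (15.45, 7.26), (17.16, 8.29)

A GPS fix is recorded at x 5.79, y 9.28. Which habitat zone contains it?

Cast a ray rightward from (5.79, 9.28). For each polygon, the edges (by vertex number in listed order) whose endpoints lie on opposite sides of y = 9.28, where each meets that height, and whether that is right or left of the point:
B: 4–5 at x≈4.468 (left), 7–1 at x≈10.227 (right) → 1 crossing.
L: 1–2 at x≈14.106 (right), 2–3 at x≈7.119 (right) → 2 crossings.
T: 4–5 at x≈2.957 (left), 5–1 at x≈3.643 (left) → 0 crossings.
E: 6–7 at x≈9.880 (right), 7–1 at x≈14.113 (right) → 2 crossings.
Z: 3–4 at x≈11.974 (right), 6–1 at x≈16.034 (right) → 2 crossings.
Only B has an odd count, so the point is inside B.

B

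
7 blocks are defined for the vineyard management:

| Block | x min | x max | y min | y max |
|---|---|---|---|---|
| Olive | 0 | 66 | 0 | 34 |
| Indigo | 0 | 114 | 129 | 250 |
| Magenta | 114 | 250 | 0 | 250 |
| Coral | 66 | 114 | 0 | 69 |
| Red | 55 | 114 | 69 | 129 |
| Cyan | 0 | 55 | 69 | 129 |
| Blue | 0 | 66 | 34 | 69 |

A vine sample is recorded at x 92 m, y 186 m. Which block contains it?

The point has x = 92 and y = 186.
Only Indigo satisfies 0 ≤ x ≤ 114 and 129 ≤ y ≤ 250.

Indigo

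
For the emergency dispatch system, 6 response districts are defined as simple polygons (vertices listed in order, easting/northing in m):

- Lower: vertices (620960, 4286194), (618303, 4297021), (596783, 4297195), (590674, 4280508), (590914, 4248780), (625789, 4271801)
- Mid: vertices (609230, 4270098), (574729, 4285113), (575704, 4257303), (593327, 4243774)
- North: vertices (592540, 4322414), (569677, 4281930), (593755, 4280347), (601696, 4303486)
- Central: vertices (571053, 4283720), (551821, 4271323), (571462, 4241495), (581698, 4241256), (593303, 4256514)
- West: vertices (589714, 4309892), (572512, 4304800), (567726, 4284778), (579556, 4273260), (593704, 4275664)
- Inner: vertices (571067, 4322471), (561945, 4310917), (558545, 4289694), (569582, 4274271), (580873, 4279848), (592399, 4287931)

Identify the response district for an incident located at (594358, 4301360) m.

North

Cast a ray rightward from (594358, 4301360). For each polygon, the edges (by vertex number in listed order) whose endpoints lie on opposite sides of northing = 4301360, where each meets that height, and whether that is right or left of the point:
Lower: no edge straddles that height → 0 crossings.
Mid: no edge straddles that height → 0 crossings.
North: 1–2 at easting≈580649.9 (left), 3–4 at easting≈600966.4 (right) → 1 crossing.
Central: no edge straddles that height → 0 crossings.
West: 2–3 at easting≈571689.7 (left), 5–1 at easting≈590708.6 (left) → 0 crossings.
Inner: 2–3 at easting≈560413.9 (left), 6–1 at easting≈584105.2 (left) → 0 crossings.
Only North has an odd count, so the point is inside North.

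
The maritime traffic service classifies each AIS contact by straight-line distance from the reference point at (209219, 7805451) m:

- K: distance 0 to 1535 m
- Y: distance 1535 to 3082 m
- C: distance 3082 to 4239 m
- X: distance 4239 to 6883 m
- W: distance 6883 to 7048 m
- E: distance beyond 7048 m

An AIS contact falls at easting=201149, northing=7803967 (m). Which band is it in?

Distance = √((201149−209219)² + (7803967−7805451)²) = √(65124900.000 + 2202256.000) = 8205.313 m.
7048 ≤ 8205.313 < ∞ → E.

E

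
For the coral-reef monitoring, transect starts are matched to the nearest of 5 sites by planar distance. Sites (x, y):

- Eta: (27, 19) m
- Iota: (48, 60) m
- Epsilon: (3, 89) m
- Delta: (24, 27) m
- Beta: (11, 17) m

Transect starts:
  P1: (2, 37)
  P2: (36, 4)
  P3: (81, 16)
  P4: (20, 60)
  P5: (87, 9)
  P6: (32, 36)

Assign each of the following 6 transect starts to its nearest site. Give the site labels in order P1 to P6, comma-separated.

P1 → Beta (d²=481.00)
P2 → Eta (d²=306.00)
P3 → Eta (d²=2925.00)
P4 → Iota (d²=784.00)
P5 → Eta (d²=3700.00)
P6 → Delta (d²=145.00)

Beta, Eta, Eta, Iota, Eta, Delta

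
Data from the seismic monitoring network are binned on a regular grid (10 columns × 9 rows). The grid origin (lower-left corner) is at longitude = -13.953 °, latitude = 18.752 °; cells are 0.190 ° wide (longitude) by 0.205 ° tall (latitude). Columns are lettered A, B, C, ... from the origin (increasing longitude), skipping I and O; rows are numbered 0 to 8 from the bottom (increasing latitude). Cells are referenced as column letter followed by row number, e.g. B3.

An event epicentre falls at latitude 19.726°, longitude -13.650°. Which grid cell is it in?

Column index: ⌊(-13.650 − -13.953) / 0.190⌋ = ⌊1.595⌋ = 1 → column B
Row offset from origin: ⌊(19.726 − 18.752) / 0.205⌋ = ⌊4.751⌋ = 4 → row 4

B4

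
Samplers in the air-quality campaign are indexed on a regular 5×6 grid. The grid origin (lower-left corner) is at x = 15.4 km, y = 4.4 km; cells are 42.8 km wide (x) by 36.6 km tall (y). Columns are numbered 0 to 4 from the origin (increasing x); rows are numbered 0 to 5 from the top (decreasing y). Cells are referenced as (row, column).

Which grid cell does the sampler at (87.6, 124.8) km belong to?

(2, 1)

Column index: ⌊(87.6 − 15.4) / 42.8⌋ = ⌊1.687⌋ = 1
Row offset from origin: ⌊(124.8 − 4.4) / 36.6⌋ = ⌊3.290⌋ = 3 → row 2 (counted from top)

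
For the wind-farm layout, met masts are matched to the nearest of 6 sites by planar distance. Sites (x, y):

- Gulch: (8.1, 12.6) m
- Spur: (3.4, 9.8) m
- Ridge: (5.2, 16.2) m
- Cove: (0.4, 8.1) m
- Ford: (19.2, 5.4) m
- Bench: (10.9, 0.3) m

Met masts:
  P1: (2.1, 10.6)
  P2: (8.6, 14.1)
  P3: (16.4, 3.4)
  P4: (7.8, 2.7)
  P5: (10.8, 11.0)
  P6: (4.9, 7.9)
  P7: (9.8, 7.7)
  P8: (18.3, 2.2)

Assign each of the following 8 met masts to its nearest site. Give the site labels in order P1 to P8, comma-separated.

P1 → Spur (d²=2.33)
P2 → Gulch (d²=2.50)
P3 → Ford (d²=11.84)
P4 → Bench (d²=15.37)
P5 → Gulch (d²=9.85)
P6 → Spur (d²=5.86)
P7 → Gulch (d²=26.90)
P8 → Ford (d²=11.05)

Spur, Gulch, Ford, Bench, Gulch, Spur, Gulch, Ford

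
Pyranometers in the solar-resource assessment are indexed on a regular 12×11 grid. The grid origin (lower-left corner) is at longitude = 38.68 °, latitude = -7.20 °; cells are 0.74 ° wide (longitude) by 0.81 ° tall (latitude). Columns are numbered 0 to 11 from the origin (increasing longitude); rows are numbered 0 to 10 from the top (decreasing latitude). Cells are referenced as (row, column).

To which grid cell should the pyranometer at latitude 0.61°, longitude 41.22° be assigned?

Column index: ⌊(41.22 − 38.68) / 0.74⌋ = ⌊3.432⌋ = 3
Row offset from origin: ⌊(0.61 − -7.20) / 0.81⌋ = ⌊9.642⌋ = 9 → row 1 (counted from top)

(1, 3)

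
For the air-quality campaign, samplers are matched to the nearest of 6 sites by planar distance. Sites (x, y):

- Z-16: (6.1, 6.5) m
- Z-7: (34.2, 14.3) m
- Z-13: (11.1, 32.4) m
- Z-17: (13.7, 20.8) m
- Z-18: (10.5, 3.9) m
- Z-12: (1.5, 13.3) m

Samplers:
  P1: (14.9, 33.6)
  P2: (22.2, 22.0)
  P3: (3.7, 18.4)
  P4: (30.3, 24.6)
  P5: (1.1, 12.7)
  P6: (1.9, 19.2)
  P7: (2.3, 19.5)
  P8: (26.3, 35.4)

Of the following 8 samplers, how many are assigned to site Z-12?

P1 → Z-13
P2 → Z-17
P3 → Z-12
P4 → Z-7
P5 → Z-12
P6 → Z-12
P7 → Z-12
P8 → Z-13
4 of the 8 go to Z-12.

4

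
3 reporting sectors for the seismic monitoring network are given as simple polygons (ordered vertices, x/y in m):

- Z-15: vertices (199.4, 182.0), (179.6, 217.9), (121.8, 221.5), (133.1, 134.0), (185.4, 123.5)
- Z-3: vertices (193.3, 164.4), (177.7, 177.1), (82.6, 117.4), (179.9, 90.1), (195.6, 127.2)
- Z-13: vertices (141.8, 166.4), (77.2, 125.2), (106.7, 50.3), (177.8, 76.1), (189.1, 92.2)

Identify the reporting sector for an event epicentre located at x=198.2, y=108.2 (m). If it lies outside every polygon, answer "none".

none

Cast a ray rightward from (198.2, 108.2). For each polygon, the edges (by vertex number in listed order) whose endpoints lie on opposite sides of y = 108.2, where each meets that height, and whether that is right or left of the point:
Z-15: no edge straddles that height → 0 crossings.
Z-3: 3–4 at x≈115.39 (left), 4–5 at x≈187.56 (left) → 0 crossings.
Z-13: 2–3 at x≈83.90 (left), 5–1 at x≈178.90 (left) → 0 crossings.
All counts are even, so the point lies outside every listed polygon.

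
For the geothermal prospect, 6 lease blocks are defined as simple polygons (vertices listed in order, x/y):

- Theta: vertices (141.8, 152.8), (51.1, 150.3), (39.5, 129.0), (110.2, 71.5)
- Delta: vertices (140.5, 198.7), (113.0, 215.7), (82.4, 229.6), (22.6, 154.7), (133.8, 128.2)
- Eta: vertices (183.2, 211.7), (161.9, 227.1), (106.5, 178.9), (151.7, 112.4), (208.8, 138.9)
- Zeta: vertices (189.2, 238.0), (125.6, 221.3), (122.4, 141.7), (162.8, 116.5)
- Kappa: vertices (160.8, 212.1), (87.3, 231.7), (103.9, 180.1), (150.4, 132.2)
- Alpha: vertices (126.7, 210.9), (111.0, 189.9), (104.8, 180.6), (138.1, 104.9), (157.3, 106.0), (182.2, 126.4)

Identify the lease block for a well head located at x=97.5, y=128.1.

Cast a ray rightward from (97.5, 128.1). For each polygon, the edges (by vertex number in listed order) whose endpoints lie on opposite sides of y = 128.1, where each meets that height, and whether that is right or left of the point:
Theta: 3–4 at x≈40.61 (left), 4–1 at x≈132.20 (right) → 1 crossing.
Delta: no edge straddles that height → 0 crossings.
Eta: 3–4 at x≈141.03 (right), 4–5 at x≈185.53 (right) → 2 crossings.
Zeta: 3–4 at x≈144.20 (right), 4–1 at x≈165.32 (right) → 2 crossings.
Kappa: no edge straddles that height → 0 crossings.
Alpha: 3–4 at x≈127.89 (right), 6–1 at x≈181.08 (right) → 2 crossings.
Only Theta has an odd count, so the point is inside Theta.

Theta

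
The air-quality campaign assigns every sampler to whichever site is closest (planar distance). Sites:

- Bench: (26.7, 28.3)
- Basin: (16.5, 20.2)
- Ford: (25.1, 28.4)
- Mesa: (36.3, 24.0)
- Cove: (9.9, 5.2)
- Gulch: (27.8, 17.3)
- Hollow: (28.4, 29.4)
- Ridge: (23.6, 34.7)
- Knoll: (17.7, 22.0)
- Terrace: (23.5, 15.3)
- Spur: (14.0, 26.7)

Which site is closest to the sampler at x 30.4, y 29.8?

Hollow

Squared distances to each site:
Bench: 15.940; Basin: 285.370; Ford: 30.050; Mesa: 68.450; Cove: 1025.410; Gulch: 163.010; Hollow: 4.160; Ridge: 70.250; Knoll: 222.130; Terrace: 257.860; Spur: 278.570.
Minimum at Hollow.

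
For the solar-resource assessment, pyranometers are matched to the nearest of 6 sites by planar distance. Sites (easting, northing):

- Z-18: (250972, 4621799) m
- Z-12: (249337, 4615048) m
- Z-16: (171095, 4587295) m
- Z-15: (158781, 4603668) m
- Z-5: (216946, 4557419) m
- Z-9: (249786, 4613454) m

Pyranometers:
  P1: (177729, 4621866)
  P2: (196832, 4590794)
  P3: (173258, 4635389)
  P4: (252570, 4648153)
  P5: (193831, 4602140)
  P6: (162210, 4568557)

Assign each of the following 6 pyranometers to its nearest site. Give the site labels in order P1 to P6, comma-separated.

Z-15, Z-16, Z-15, Z-18, Z-16, Z-16

P1 → Z-15 (d²=690193908.00)
P2 → Z-16 (d²=674636170.00)
P3 → Z-15 (d²=1215805370.00)
P4 → Z-18 (d²=697086920.00)
P5 → Z-16 (d²=737299721.00)
P6 → Z-16 (d²=430055869.00)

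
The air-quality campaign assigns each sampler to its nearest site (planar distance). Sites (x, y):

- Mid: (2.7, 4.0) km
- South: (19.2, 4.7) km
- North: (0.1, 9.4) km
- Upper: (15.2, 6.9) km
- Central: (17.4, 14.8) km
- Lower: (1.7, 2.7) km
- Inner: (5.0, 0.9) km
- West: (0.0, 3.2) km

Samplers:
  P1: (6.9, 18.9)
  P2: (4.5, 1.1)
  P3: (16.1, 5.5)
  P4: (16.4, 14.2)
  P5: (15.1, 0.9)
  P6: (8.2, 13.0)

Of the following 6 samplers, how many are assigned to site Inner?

1

P1 → Central
P2 → Inner
P3 → Upper
P4 → Central
P5 → South
P6 → North
1 of the 6 goes to Inner.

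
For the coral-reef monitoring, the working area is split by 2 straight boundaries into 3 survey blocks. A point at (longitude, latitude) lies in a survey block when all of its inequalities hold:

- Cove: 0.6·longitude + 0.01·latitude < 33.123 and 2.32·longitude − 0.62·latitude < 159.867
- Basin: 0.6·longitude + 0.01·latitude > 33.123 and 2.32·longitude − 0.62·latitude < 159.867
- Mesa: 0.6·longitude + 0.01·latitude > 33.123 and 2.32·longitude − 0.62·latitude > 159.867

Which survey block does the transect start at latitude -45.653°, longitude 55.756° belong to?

0.6·55.756 + 0.01·-45.653 = 32.997, which is < 33.123
2.32·55.756 − 0.62·-45.653 = 157.659, which is < 159.867
This sign pattern matches Cove.

Cove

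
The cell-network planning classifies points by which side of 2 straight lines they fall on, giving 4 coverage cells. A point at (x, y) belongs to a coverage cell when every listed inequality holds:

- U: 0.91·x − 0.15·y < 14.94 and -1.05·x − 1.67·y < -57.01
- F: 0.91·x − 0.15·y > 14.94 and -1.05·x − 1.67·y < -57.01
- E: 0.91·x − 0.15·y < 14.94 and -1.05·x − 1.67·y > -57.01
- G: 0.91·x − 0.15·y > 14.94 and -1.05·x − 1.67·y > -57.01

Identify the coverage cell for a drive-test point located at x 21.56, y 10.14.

0.91·21.56 − 0.15·10.14 = 18.099, which is > 14.94
-1.05·21.56 − 1.67·10.14 = -39.572, which is > -57.01
This sign pattern matches G.

G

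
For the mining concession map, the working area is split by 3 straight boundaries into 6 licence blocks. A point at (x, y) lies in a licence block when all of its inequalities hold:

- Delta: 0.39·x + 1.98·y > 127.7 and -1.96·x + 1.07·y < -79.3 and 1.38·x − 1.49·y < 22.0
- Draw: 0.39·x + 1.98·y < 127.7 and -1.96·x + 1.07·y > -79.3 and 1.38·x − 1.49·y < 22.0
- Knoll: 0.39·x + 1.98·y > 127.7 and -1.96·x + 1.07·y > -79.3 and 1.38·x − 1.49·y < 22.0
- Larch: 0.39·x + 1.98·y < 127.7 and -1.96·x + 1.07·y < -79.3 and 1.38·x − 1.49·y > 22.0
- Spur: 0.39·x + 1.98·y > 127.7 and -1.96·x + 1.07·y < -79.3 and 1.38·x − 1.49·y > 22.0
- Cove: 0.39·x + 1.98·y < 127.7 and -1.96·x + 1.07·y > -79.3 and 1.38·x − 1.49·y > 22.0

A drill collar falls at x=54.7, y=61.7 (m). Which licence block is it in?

Knoll

0.39·54.7 + 1.98·61.7 = 143.499, which is > 127.7
-1.96·54.7 + 1.07·61.7 = -41.193, which is > -79.3
1.38·54.7 − 1.49·61.7 = -16.447, which is < 22.0
This sign pattern matches Knoll.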